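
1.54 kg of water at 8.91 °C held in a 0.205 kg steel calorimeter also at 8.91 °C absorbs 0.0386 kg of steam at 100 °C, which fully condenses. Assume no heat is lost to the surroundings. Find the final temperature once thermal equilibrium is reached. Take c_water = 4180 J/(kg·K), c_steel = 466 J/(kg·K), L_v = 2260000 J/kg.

T_f ≈ 24.1 °C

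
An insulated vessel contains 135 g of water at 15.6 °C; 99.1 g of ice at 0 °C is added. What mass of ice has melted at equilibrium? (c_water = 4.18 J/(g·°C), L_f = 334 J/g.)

m_melted ≈ 26.4 g

Water can give up m c ΔT = 135·4.18·15.6 = 8803.1 J before reaching 0 °C.
Melting all 99.1 g of ice would need 99.1·334 = 33099 J.
That's not enough to melt it all — equilibrium is at 0 °C with ice remaining.
Mass melted = 8803.1/334 ≈ 26.36 g.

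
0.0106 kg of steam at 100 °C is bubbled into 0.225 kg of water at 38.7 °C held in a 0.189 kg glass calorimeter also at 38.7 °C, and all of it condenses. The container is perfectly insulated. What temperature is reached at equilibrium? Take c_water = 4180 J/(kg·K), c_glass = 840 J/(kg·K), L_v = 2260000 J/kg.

Heat gained plus heat lost sum to zero:
latent heat released on condensation: 0.0106·2260000 = 23956; condensate cools 100→T: 0.0106·4180·(T − 100) = 44.31(T − 100); water warms: 0.225·4180·(T − 38.7) = 940.5(T − 38.7); cup: 158.76(T − 38.7)
1143.6 T = 23956 + 4430.8 + 42541 = 70928
T ≈ 62.02 °C, under the boiling point, so the assumption holds.

T_f ≈ 62.0 °C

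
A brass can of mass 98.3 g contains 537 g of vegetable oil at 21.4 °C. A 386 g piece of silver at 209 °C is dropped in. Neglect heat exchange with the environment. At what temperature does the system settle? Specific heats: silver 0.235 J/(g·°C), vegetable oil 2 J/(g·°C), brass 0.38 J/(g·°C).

T_f is the heat-capacity-weighted average of the initial temperatures:
T_f = (90.71×209 + 1074×21.4 + 37.35×21.4) / (90.71 + 1074 + 37.35)
    = 42741 / 1202.1 ≈ 35.56 °C

T_f ≈ 35.6 °C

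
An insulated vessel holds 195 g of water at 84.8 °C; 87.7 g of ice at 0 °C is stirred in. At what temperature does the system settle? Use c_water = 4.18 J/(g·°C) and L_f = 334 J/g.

Setting the total heat transfer to zero:
melt ice: 87.7×334 = 29292; meltwater 0→T: 87.7×4.18×T = 366.59 T; water cools: 195×4.18×(T − 84.8) = 815.1(T − 84.8)
1181.7 T = 69120 − 29292 = 39829
T ≈ 33.70 °C (positive, so assuming full melt was valid).

T_f ≈ 33.7 °C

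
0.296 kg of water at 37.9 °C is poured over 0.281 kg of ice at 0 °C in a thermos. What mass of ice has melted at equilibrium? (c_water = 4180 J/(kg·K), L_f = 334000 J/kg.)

m_melted ≈ 0.14 kg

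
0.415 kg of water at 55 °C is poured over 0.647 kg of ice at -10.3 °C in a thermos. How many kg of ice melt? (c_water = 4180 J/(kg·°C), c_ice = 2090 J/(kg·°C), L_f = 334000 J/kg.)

m_melted ≈ 0.244 kg

Water can give up m c ΔT = 0.415×4180×55 = 95408 J before reaching 0 °C.
Warming the ice to 0 °C takes 0.647×2090×10.3 = 13928 J, leaving 81481 J for melting.
Fully melting the ice requires m_ice L_f = 0.647×334000 = 216098 J.
That's not enough to melt it all — equilibrium is at 0 °C with ice remaining.
Mass melted = 81481/334000 ≈ 0.244 kg.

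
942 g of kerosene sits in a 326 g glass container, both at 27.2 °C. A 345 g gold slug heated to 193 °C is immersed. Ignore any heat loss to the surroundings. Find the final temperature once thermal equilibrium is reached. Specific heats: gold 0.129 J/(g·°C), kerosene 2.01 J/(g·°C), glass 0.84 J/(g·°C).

Setting the total heat transfer to zero:
345×0.129×(T − 193) + 942×2.01×(T − 27.2) + 326×0.84×(T − 27.2) = 0
2211.8 T = 67539
T ≈ 30.54 °C

T_f ≈ 30.5 °C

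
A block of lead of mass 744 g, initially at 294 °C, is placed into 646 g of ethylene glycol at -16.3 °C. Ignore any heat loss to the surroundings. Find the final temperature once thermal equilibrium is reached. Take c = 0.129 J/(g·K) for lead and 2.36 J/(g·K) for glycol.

Let T be the final temperature. ΣQ_i = 0:
744×0.129×(T − 294) + 646×2.36×(T − (-16.3)) = 0
(95.98 + 1524.6) T = 95.98×294 + 1524.6×(-16.3)
T ≈ 2.08 °C

T_f ≈ 2.1 °C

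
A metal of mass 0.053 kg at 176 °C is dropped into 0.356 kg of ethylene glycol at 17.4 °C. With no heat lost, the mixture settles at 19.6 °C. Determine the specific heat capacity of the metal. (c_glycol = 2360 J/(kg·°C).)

c ≈ 223 J/(kg·°C)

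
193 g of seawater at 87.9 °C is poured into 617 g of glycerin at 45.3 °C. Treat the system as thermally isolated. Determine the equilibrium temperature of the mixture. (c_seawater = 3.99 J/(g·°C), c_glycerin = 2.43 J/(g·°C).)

Energy conservation, ΣQ = 0:
193×3.99×(T − 87.9) + 617×2.43×(T − 45.3) = 0
770.07(T − 87.9) + 1499.3(T − 45.3) = 0
2269.4 T = 135608
T = 135608/2269.4 ≈ 59.76 °C

T_f ≈ 59.8 °C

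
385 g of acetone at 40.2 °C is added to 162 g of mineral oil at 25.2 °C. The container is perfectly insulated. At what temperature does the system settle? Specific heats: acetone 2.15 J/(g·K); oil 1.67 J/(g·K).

T_f ≈ 36.5 °C

|Q_acetone| = |Q_oil|:
385·2.15·(40.2 − T) = 162·1.67·(T − 25.2)
827.75(40.2 − T) = 270.54(T − 25.2)
1098.3 T = 40093  ⇒  T ≈ 36.51 °C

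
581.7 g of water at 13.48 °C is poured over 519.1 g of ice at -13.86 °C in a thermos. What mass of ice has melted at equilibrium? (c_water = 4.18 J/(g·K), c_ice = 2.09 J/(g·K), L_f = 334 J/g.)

Cooling the water to 0 °C releases 581.7·4.18·13.48 = 32777 J.
Of that, 519.1·2.09·13.86 = 15037 J goes to bring the ice to 0 °C, leaving 17740 J.
To melt every bit of ice: 519.1·334 = 173379 J.
Since 17740 < 173379 J, not all the ice melts; equilibrium is at 0 °C.
m_melt = 17740 / L_f = 53.11 g.

m_melted ≈ 53.1 g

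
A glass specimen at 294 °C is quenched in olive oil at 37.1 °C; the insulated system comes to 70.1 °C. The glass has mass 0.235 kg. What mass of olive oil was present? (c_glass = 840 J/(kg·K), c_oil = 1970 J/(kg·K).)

m ≈ 0.68 kg

Heat lost by the glass = heat gained by the oil:
0.235·840·(294 − 70.1) = m·1970·(70.1 − 37.1)
65010 m = 44198  ⇒  m ≈ 0.6799 kg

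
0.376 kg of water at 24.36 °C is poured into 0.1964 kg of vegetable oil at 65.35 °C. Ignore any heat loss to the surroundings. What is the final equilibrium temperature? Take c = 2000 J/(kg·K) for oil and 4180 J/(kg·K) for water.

T_f ≈ 32.6 °C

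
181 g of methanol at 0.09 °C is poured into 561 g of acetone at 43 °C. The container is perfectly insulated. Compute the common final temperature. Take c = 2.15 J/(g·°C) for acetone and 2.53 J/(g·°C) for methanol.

T_f = Σ m_i c_i T_i / Σ m_i c_i:
T_f = (1206.1*43 + 457.93*0.09) / (1206.1 + 457.93)
    = 51906 / 1664.1 ≈ 31.19 °C

T_f ≈ 31.2 °C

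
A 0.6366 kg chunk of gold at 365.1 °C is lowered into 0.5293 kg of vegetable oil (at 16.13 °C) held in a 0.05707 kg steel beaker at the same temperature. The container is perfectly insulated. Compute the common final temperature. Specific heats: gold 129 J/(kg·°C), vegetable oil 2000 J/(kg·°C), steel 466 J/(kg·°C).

Setting the total heat transfer to zero:
0.6366×129×(T − 365.1) + 0.5293×2000×(T − 16.13) + 0.05707×466×(T − 16.13) = 0
1167.3 T = 47487
T = 47487 / 1167.3 = 40.7 °C

T_f ≈ 40.7 °C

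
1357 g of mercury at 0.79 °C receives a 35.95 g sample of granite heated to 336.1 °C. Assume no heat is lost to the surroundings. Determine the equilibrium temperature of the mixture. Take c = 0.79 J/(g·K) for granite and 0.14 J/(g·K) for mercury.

T_f ≈ 44.4 °C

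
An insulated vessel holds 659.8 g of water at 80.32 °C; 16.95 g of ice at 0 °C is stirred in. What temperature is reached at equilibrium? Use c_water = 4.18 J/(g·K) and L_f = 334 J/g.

Conservation of energy gives ΣQ = 0:
latent heat to melt: 16.95·334 = 5661.3
  meltwater 0→T: 16.95·4.18·T = 70.85 T
  water: 2758(T − 80.32)
2828.8 T = 221520 − 5661.3 = 215858
T ≈ 76.31 °C — above 0 °C, consistent with complete melting.

T_f ≈ 76.3 °C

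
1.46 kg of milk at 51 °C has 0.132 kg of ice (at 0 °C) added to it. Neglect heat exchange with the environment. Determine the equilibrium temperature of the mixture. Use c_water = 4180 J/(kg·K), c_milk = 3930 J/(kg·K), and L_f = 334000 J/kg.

Conservation of energy gives ΣQ = 0:
fusion: m_ice L_f = 0.132×334000 = 44088
  warm the meltwater: 551.76 T
  milk cools: 1.46×3930×(T − 51) = 5737.8(T − 51)
6289.6 T = 292628 − 44088 = 248540
T ≈ 39.52 °C — above 0 °C, consistent with complete melting.

T_f ≈ 39.5 °C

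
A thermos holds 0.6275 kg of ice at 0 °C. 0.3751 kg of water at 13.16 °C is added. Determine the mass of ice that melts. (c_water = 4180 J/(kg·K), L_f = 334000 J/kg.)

Cooling the water to 0 °C releases 0.3751×4180×13.16 = 20634 J.
Melting all 0.6275 kg of ice would need 0.6275×334000 = 209585 J.
That's not enough to melt it all — equilibrium is at 0 °C with ice remaining.
m_melt = 20634 / L_f = 0.06178 kg.

m_melted ≈ 0.0618 kg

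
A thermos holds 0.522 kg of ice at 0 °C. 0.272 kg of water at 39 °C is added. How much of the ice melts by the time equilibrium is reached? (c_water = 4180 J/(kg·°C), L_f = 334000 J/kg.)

Water can give up m c ΔT = 0.272·4180·39 = 44341 J before reaching 0 °C.
To melt every bit of ice: 0.522·334000 = 174348 J.
That's not enough to melt it all — equilibrium is at 0 °C with ice remaining.
m_melted·334000 = 44341  ⇒  m_melted ≈ 0.1328 kg.

m_melted ≈ 0.133 kg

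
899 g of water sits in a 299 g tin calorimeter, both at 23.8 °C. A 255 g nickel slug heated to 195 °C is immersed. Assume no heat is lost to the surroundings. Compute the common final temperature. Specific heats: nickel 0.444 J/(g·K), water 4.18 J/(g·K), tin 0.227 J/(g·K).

T_f ≈ 28.7 °C

Conservation of energy gives ΣQ = 0:
255·0.444·(T − 195) + 899·4.18·(T − 23.8) + 299·0.227·(T − 23.8) = 0
3938.9 T = 113129
T = 113129 / 3938.9 = 28.7 °C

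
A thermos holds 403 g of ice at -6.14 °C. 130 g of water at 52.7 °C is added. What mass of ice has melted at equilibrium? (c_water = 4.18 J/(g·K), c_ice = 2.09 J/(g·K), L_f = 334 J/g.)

m_melted ≈ 70.3 g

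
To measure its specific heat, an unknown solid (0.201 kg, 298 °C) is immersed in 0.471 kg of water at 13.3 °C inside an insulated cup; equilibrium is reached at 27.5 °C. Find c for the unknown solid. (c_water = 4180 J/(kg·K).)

Energy conservation, ΣQ = 0:
0.201·c·(27.5 − 298) + 0.471·4180·(27.5 − 13.3) = 0
-54.37 c = -27957
c = -27957/-54.37 ≈ 514.2 J/(kg·K)

c ≈ 514 J/(kg·K)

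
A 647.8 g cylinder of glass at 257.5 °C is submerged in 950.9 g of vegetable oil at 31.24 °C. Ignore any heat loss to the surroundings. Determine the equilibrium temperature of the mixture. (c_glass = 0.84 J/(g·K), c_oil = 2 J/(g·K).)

With ΣQ=0 the equilibrium temperature is the m·c-weighted mean:
T_f = (544.15×257.5 + 1901.8×31.24) / (544.15 + 1901.8)
    = 199531 / 2446 ≈ 81.58 °C

T_f ≈ 81.6 °C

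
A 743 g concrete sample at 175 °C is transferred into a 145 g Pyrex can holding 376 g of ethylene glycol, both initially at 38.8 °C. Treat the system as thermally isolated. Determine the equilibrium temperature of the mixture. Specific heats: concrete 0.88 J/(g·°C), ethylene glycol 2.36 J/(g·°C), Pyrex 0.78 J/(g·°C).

T_f ≈ 92.6 °C

Let T be the final temperature. ΣQ_i = 0:
743×0.88×(T − 175) + 376×2.36×(T − 38.8) + 145×0.78×(T − 38.8) = 0
(653.84 + 887.36 + 113.1) T = 653.84×175 + 887.36×38.8 + 113.1×38.8
T = 153240 / 1654.3 = 92.6 °C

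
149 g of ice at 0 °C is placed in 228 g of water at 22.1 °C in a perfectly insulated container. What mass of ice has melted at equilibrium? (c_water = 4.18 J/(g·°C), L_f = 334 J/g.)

m_melted ≈ 63.1 g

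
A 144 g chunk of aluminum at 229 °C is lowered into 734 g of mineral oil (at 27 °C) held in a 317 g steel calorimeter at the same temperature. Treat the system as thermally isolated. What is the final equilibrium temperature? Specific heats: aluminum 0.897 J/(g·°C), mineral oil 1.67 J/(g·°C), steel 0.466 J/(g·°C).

Heat gained plus heat lost sum to zero:
144×0.897×(T − 229) + 734×1.67×(T − 27) + 317×0.466×(T − 27) = 0
1502.7 T = 66664
T ≈ 44.36 °C

T_f ≈ 44.4 °C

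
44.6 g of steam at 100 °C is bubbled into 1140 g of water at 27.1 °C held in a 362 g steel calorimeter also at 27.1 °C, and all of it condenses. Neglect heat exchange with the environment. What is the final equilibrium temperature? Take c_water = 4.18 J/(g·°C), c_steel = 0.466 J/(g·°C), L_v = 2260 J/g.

T_f ≈ 49.4 °C

Let T be the final temperature. ΣQ_i = 0:
condense steam: −44.6×2260 = −100796
  condensed water 100 °C→T: 186.43(T − 100)
  water warms: 1140×4.18×(T − 27.1) = 4765.2(T − 27.1)
  cup: 168.69(T − 27.1)
5120.3 T = 100796 + 18643 + 133708 = 253147
T ≈ 49.44 °C (< 100 °C, so full condensation is consistent).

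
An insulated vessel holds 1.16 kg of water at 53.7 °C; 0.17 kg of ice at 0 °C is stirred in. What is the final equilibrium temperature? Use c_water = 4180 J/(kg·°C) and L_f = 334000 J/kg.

T_f ≈ 36.6 °C

Energy conservation, ΣQ = 0:
latent heat to melt: 0.17·334000 = 56780
  meltwater 0→T: 0.17·4180·T = 710.6 T
  water cools: 1.16·4180·(T − 53.7) = 4848.8(T − 53.7)
5559.4 T = 260381 − 56780 = 203601
T ≈ 36.62 °C — above 0 °C, consistent with complete melting.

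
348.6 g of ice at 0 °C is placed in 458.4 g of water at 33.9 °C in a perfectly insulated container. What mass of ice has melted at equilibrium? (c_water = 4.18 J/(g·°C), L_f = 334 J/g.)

m_melted ≈ 194 g

Cooling the water to 0 °C releases 458.4×4.18×33.9 = 64956 J.
Melting all 348.6 g of ice would need 348.6×334 = 116432 J.
Since 64956 < 116432 J, not all the ice melts; equilibrium is at 0 °C.
m_melted×334 = 64956  ⇒  m_melted ≈ 194.5 g.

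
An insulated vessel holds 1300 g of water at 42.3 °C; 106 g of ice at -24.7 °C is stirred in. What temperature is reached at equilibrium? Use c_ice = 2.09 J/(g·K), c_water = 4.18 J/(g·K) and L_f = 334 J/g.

Let T be the final temperature. ΣQ_i = 0:
ice -24.7→0 °C: 106×2.09×24.7 = 5472
  fusion: m_ice L_f = 106×334 = 35404
  warm the meltwater: 443.08 T
  water cools: 1300×4.18×(T − 42.3) = 5434(T − 42.3)
5877.1 T = 229858 − 40876 = 188982
T ≈ 32.16 °C (positive, so assuming full melt was valid).

T_f ≈ 32.2 °C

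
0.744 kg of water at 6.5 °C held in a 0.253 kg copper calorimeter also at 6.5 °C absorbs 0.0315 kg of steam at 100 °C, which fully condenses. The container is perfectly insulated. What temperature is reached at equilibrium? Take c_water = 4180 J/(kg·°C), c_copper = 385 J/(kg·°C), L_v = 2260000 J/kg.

Let T be the final temperature. ΣQ_i = 0:
latent heat released on condensation: 0.0315×2260000 = 71190
  condensed water 100 °C→T: 131.67(T − 100)
  original water: 3109.9(T − 6.5)
  copper cup: 0.253×385×(T − 6.5) = 97.41(T − 6.5)
3339 T = 71190 + 13167 + 20848 = 105205
T ≈ 31.51 °C, under the boiling point, so the assumption holds.

T_f ≈ 31.5 °C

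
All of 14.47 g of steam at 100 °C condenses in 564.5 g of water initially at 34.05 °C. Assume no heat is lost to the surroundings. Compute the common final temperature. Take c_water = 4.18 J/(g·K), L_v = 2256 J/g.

Heat gained plus heat lost sum to zero:
latent heat released on condensation: 14.47·2256 = 32644; condensate cools 100→T: 14.47·4.18·(T − 100) = 60.48(T − 100); water warms: 564.5·4.18·(T − 34.05) = 2359.6(T − 34.05)
2420.1 T = 32644 + 6048.5 + 80345 = 119038
T ≈ 49.19 °C (< 100 °C, so full condensation is consistent).

T_f ≈ 49.2 °C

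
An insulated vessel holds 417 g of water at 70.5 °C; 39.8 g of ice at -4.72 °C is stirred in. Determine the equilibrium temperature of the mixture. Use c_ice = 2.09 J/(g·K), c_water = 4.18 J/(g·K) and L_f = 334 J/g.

T_f ≈ 57.2 °C

Taking heat into each body as positive, Σ m c ΔT = 0:
warm ice to 0 °C: 39.8×2.09×(0 − (-4.72)) = 392.62; fusion: m_ice L_f = 39.8×334 = 13293; meltwater 0→T: 39.8×4.18×T = 166.36 T; water: 1743.1(T − 70.5)
1909.4 T = 122886 − 13686 = 109200
T ≈ 57.19 °C — above 0 °C, consistent with complete melting.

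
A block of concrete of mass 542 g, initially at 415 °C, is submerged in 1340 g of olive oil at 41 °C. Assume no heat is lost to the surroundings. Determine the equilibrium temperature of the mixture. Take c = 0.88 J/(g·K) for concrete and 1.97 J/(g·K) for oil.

Set heat shed by the hot body equal to heat absorbed by the cold body:
542×0.88×(415 − T) = 1340×1.97×(T − 41)
476.96(415 − T) = 2639.8(T − 41)
3116.8 T = 306170  ⇒  T ≈ 98.23 °C

T_f ≈ 98.2 °C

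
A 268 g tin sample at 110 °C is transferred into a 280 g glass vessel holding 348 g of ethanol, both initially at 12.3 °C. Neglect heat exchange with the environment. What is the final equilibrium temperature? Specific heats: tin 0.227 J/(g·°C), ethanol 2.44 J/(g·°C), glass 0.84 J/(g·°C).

T_f ≈ 17.5 °C

Energy conservation, ΣQ = 0:
268×0.227×(T − 110) + 348×2.44×(T − 12.3) + 280×0.84×(T − 12.3) = 0
60.84(T − 110) + 849.12(T − 12.3) + 235.2(T − 12.3) = 0
1145.2 T = 20029
T ≈ 17.49 °C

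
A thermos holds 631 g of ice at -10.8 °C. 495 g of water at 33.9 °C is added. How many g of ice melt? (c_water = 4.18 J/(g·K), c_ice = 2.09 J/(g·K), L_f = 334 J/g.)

Heat available from the water dropping to 0 °C: 495·4.18·33.9 = 70142 J.
Warming the ice to 0 °C takes 631·2.09·10.8 = 14243 J, leaving 55900 J for melting.
Fully melting the ice requires m_ice L_f = 631·334 = 210754 J.
55900 J < 210754 J, so only part of the ice melts and the system sits at 0 °C.
m_melt = 55900 / L_f = 167.4 g.

m_melted ≈ 167 g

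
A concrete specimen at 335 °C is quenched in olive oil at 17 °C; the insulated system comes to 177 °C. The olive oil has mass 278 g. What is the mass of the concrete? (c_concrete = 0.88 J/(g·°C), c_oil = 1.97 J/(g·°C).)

Heat lost by the concrete = heat gained by the oil:
m·0.88·(335 − 177) = 278·1.97·(177 − 17)
139.04 m = 87626  ⇒  m ≈ 630.2 g

m ≈ 630 g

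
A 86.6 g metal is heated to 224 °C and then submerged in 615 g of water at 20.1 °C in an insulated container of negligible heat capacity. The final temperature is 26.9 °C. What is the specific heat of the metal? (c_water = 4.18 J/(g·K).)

Conservation of energy gives ΣQ = 0:
86.6×c×(26.9 − 224) + 615×4.18×(26.9 − 20.1) = 0
-17069 c = -17481
c = -17481/-17069 ≈ 1.024 J/(g·K)

c ≈ 1.02 J/(g·K)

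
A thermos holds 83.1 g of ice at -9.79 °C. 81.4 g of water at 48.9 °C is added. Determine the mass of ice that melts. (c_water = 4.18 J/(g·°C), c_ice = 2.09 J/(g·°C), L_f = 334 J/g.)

m_melted ≈ 44.7 g

Heat available from the water dropping to 0 °C: 81.4×4.18×48.9 = 16638 J.
Warming the ice to 0 °C takes 83.1×2.09×9.79 = 1700.3 J, leaving 14938 J for melting.
Melting all 83.1 g of ice would need 83.1×334 = 27755 J.
Since 14938 < 27755 J, not all the ice melts; equilibrium is at 0 °C.
m_melt = 14938 / L_f = 44.72 g.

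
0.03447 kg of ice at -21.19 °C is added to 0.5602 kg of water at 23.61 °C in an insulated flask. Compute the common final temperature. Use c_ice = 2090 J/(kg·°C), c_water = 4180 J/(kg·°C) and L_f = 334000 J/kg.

T_f ≈ 17.0 °C

Energy conservation, ΣQ = 0:
ice -21.19→0 °C: 0.03447·2090·21.19 = 1526.6
  latent heat to melt: 0.03447·334000 = 11513
  meltwater 0→T: 0.03447·4180·T = 144.08 T
  water cools: 0.5602·4180·(T − 23.61) = 2341.6(T − 23.61)
2485.7 T = 55286 − 13040 = 42246
T ≈ 17.00 °C — above 0 °C, consistent with complete melting.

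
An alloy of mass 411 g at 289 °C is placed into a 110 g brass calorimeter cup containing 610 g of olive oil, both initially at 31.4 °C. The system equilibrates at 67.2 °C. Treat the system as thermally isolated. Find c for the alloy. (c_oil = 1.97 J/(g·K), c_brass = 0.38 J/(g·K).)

c ≈ 0.488 J/(g·K)

Setting the total heat transfer to zero:
411·c·(67.2 − 289) + 610·1.97·(67.2 − 31.4) + 110·0.38·(67.2 − 31.4) = 0
-91160 c = -44517
c = -44517/-91160 ≈ 0.4883 J/(g·K)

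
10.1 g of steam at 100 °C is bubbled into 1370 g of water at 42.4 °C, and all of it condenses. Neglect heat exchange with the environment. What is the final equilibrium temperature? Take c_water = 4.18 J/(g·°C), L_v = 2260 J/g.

Net heat exchanged in the isolated system is zero:
condense steam: −10.1×2260 = −22826; condensate cools 100→T: 10.1×4.18×(T − 100) = 42.22(T − 100); water warms: 1370×4.18×(T − 42.4) = 5726.6(T − 42.4)
5768.8 T = 22826 + 4221.8 + 242808 = 269856
T ≈ 46.78 °C — below 100 °C, confirming all the steam condensed.

T_f ≈ 46.8 °C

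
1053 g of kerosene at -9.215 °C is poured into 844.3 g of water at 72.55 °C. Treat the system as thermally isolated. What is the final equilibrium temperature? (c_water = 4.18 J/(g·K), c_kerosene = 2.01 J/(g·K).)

T_f ≈ 41.9 °C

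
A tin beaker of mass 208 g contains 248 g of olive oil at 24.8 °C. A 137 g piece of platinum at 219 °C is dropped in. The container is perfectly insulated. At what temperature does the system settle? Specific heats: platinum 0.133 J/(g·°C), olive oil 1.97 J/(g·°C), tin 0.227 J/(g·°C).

Let T be the final temperature. ΣQ_i = 0:
137×0.133×(T − 219) + 248×1.97×(T − 24.8) + 208×0.227×(T − 24.8) = 0
(18.22 + 488.56 + 47.22) T = 18.22×219 + 488.56×24.8 + 47.22×24.8
T = 17278 / 554 = 31.2 °C

T_f ≈ 31.2 °C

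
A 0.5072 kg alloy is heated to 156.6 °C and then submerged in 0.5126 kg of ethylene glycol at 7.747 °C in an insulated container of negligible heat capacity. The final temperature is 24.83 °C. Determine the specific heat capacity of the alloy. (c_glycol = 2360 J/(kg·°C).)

c ≈ 309 J/(kg·°C)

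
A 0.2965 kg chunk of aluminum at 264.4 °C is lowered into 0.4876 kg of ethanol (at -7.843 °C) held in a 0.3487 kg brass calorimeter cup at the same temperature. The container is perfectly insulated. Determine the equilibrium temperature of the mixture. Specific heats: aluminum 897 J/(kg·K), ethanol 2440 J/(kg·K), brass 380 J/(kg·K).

Net heat exchanged in the isolated system is zero:
0.2965*897*(T − 264.4) + 0.4876*2440*(T − (-7.843)) + 0.3487*380*(T − (-7.843)) = 0
1588.2 T = 59950
T ≈ 37.75 °C

T_f ≈ 37.7 °C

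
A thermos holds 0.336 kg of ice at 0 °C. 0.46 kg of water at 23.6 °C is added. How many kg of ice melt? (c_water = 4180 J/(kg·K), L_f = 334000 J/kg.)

Water can give up m c ΔT = 0.46·4180·23.6 = 45378 J before reaching 0 °C.
Melting all 0.336 kg of ice would need 0.336·334000 = 112224 J.
Since 45378 < 112224 J, not all the ice melts; equilibrium is at 0 °C.
m_melted·334000 = 45378  ⇒  m_melted ≈ 0.1359 kg.

m_melted ≈ 0.136 kg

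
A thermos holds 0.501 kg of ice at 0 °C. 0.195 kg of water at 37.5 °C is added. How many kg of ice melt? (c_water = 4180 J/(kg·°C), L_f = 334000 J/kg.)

m_melted ≈ 0.0915 kg

Heat available from the water dropping to 0 °C: 0.195×4180×37.5 = 30566 J.
Melting all 0.501 kg of ice would need 0.501×334000 = 167334 J.
30566 J < 167334 J, so only part of the ice melts and the system sits at 0 °C.
m_melted×334000 = 30566  ⇒  m_melted ≈ 0.09152 kg.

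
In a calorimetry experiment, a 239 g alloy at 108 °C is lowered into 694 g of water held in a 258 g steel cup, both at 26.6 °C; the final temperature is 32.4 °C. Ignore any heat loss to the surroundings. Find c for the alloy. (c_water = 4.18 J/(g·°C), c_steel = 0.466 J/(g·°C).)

Taking heat into each body as positive, Σ m c ΔT = 0:
239·c·(32.4 − 108) + 694·4.18·(32.4 − 26.6) + 258·0.466·(32.4 − 26.6) = 0
-18068 c = -17523
c = -17523/-18068 ≈ 0.9698 J/(g·°C)

c ≈ 0.97 J/(g·°C)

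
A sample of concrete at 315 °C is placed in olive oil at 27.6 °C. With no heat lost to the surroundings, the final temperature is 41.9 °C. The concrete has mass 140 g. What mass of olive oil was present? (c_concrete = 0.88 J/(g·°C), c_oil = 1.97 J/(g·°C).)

m ≈ 1190 g

Heat lost by the concrete = heat gained by the oil:
140×0.88×(315 − 41.9) = m×1.97×(41.9 − 27.6)
28.17 m = 33646  ⇒  m ≈ 1194 g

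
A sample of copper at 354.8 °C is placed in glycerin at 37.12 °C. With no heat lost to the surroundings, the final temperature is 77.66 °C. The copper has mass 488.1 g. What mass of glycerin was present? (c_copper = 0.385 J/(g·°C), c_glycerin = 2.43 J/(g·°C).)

Energy conservation, ΣQ = 0:
488.1·0.385·(77.66 − 354.8) + m·2.43·(77.66 − 37.12) = 0
98.51 m = 52080
m = 52080/98.51 ≈ 528.7 g

m ≈ 529 g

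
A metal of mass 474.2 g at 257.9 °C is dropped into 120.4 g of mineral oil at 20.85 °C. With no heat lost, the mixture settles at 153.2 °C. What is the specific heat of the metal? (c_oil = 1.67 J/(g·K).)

m_s c (T_s − T_f) = m_oil c_oil (T_f − T_0):
474.2·c·(257.9 − 153.2) = 120.4·1.67·(153.2 − 20.85)
49649 c = 26611  ⇒  c ≈ 0.536 J/(g·K)

c ≈ 0.536 J/(g·K)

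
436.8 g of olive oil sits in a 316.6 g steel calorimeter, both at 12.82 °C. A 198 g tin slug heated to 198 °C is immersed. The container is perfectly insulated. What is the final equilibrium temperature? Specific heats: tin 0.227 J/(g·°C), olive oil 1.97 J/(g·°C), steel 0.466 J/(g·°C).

Energy conservation, ΣQ = 0:
198*0.227*(T − 198) + 436.8*1.97*(T − 12.82) + 316.6*0.466*(T − 12.82) = 0
(44.95 + 860.5 + 147.54) T = 44.95*198 + 860.5*12.82 + 147.54*12.82
T = 21822 / 1053 = 20.7 °C

T_f ≈ 20.7 °C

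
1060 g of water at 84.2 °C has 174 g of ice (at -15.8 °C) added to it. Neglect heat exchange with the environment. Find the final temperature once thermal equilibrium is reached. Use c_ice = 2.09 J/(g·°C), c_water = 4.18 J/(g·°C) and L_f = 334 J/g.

T_f ≈ 59.9 °C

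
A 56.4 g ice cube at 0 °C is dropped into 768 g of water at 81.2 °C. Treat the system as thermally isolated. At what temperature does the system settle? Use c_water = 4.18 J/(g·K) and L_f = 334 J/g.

T_f ≈ 70.2 °C

Conservation of energy gives ΣQ = 0:
fusion: m_ice L_f = 56.4×334 = 18838
  warm the meltwater: 235.75 T
  water: 3210.2(T − 81.2)
3446 T = 260671 − 18838 = 241834
T ≈ 70.18 °C. Since T > 0 °C, the all-ice-melts assumption holds.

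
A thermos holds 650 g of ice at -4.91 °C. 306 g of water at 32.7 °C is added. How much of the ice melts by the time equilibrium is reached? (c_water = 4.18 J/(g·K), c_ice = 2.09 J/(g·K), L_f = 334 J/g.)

m_melted ≈ 105 g

Cooling the water to 0 °C releases 306×4.18×32.7 = 41826 J.
Of that, 650×2.09×4.91 = 6670.2 J goes to bring the ice to 0 °C, leaving 35156 J.
Fully melting the ice requires m_ice L_f = 650×334 = 217100 J.
Since 35156 < 217100 J, not all the ice melts; equilibrium is at 0 °C.
Mass melted = 35156/334 ≈ 105.3 g.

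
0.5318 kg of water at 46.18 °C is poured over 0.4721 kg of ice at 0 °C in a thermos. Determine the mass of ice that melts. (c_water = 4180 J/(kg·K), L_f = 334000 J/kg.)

m_melted ≈ 0.307 kg

Heat available from the water dropping to 0 °C: 0.5318×4180×46.18 = 102655 J.
Melting all 0.4721 kg of ice would need 0.4721×334000 = 157681 J.
102655 J < 157681 J, so only part of the ice melts and the system sits at 0 °C.
m_melt = 102655 / L_f = 0.3073 kg.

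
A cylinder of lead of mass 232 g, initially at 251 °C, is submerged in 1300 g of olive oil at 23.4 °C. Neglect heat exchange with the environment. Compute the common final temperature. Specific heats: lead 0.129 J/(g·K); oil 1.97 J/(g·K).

Net heat exchanged in the isolated system is zero:
232·0.129·(T − 251) + 1300·1.97·(T − 23.4) = 0
29.93(T − 251) + 2561(T − 23.4) = 0
2590.9 T = 67439
T = 67439/2590.9 ≈ 26.03 °C

T_f ≈ 26.0 °C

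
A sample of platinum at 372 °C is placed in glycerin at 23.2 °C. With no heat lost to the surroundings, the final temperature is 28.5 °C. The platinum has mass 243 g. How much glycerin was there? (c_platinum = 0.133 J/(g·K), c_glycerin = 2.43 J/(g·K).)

m ≈ 862 g

|Q_platinum| = |Q_glycerin|:
243·0.133·(372 − 28.5) = m·2.43·(28.5 − 23.2)
12.88 m = 11102  ⇒  m ≈ 862 g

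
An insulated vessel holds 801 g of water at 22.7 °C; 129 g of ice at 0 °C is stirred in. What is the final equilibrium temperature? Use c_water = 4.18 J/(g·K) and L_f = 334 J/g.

T_f ≈ 8.5 °C

Energy conservation, ΣQ = 0:
melt ice: 129·334 = 43086
  warm the meltwater: 539.22 T
  water cools: 801·4.18·(T − 22.7) = 3348.2(T − 22.7)
3887.4 T = 76004 − 43086 = 32918
T ≈ 8.47 °C — above 0 °C, consistent with complete melting.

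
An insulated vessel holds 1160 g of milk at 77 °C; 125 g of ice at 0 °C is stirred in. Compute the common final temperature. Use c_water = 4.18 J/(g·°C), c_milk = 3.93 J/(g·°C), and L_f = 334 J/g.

Setting the total heat transfer to zero:
melt ice: 125×334 = 41750; meltwater 0→T: 125×4.18×T = 522.5 T; milk: 4558.8(T − 77)
5081.3 T = 351028 − 41750 = 309278
T ≈ 60.87 °C (positive, so assuming full melt was valid).

T_f ≈ 60.9 °C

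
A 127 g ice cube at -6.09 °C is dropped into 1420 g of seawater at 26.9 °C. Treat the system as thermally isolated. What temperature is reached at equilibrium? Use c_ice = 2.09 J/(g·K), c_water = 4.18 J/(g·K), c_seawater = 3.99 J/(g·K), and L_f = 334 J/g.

T_f ≈ 17.5 °C

Setting the total heat transfer to zero:
warm ice to 0 °C: 127·2.09·(0 − (-6.09)) = 1616.5
  latent heat to melt: 127·334 = 42418
  warm the meltwater: 530.86 T
  seawater cools: 1420·3.99·(T − 26.9) = 5665.8(T − 26.9)
6196.7 T = 152410 − 44034 = 108376
T ≈ 17.49 °C. Since T > 0 °C, the all-ice-melts assumption holds.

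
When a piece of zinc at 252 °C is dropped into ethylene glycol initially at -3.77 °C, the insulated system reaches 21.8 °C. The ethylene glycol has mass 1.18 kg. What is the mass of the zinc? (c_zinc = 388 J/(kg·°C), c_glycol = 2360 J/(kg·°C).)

m ≈ 0.797 kg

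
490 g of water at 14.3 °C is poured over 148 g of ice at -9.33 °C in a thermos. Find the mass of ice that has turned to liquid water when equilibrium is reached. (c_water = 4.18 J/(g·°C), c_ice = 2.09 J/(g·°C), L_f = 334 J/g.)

m_melted ≈ 79.1 g

Cooling the water to 0 °C releases 490×4.18×14.3 = 29289 J.
Of that, 148×2.09×9.33 = 2886 J goes to bring the ice to 0 °C, leaving 26403 J.
Fully melting the ice requires m_ice L_f = 148×334 = 49432 J.
That's not enough to melt it all — equilibrium is at 0 °C with ice remaining.
m_melt = 26403 / L_f = 79.05 g.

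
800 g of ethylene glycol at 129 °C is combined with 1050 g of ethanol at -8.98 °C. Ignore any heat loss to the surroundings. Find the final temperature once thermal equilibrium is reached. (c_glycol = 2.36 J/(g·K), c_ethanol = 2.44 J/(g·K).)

T_f ≈ 49.6 °C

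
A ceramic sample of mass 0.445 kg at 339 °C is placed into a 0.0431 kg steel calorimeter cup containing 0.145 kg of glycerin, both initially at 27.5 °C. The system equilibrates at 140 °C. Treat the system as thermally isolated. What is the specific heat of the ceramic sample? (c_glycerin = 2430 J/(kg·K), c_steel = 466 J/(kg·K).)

Net heat exchanged in the isolated system is zero:
0.445×c×(140 − 339) + 0.145×2430×(140 − 27.5) + 0.0431×466×(140 − 27.5) = 0
-88.56 c = -41899
c = -41899/-88.56 ≈ 473.1 J/(kg·K)

c ≈ 473 J/(kg·K)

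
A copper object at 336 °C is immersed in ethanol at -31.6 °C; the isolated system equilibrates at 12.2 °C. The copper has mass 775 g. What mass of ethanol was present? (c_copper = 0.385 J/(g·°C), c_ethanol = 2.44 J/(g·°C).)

Taking heat into each body as positive, Σ m c ΔT = 0:
775·0.385·(12.2 − 336) + m·2.44·(12.2 − (-31.6)) = 0
106.87 m = 96614
m = 96614/106.87 ≈ 904 g

m ≈ 904 g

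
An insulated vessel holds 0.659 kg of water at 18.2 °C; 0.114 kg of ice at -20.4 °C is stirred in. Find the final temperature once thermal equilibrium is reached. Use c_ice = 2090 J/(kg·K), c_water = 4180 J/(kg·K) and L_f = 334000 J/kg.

T_f ≈ 2.2 °C

Net heat exchanged in the isolated system is zero:
ice -20.4→0 °C: 0.114×2090×20.4 = 4860.5; melt ice: 0.114×334000 = 38076; meltwater 0→T: 0.114×4180×T = 476.52 T; water: 2754.6(T − 18.2)
3231.1 T = 50134 − 42937 = 7197.6
T ≈ 2.23 °C (positive, so assuming full melt was valid).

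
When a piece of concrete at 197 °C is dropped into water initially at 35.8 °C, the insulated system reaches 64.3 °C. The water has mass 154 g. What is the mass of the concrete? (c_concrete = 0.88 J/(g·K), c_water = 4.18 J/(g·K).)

m ≈ 157 g

|Q_concrete| = |Q_water|:
m×0.88×(197 − 64.3) = 154×4.18×(64.3 − 35.8)
116.78 m = 18346  ⇒  m ≈ 157.1 g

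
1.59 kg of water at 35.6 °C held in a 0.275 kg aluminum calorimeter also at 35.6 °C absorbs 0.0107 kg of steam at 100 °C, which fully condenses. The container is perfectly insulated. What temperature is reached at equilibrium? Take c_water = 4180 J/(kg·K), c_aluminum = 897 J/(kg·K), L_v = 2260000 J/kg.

T_f ≈ 39.5 °C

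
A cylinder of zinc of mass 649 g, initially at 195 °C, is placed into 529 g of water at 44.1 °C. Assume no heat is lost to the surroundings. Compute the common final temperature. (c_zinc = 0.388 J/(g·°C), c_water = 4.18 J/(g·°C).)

T_f ≈ 59.5 °C

Heat lost by the zinc equals heat gained by the water:
649×0.388×(195 − T) = 529×4.18×(T − 44.1)
251.81(195 − T) = 2211.2(T − 44.1)
2463 T = 146618  ⇒  T ≈ 59.53 °C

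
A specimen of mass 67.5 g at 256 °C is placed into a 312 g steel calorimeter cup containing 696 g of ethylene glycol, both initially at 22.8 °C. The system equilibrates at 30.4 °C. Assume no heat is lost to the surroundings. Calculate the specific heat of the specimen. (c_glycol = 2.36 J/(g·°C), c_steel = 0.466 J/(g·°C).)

c ≈ 0.892 J/(g·°C)

Net heat exchanged in the isolated system is zero:
67.5×c×(30.4 − 256) + 696×2.36×(30.4 − 22.8) + 312×0.466×(30.4 − 22.8) = 0
-15228 c = -13588
c = -13588/-15228 ≈ 0.8923 J/(g·°C)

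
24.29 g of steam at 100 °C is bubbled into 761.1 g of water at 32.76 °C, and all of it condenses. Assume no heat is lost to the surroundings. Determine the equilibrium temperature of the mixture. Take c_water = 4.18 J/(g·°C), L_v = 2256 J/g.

Net heat exchanged in the isolated system is zero:
latent heat released on condensation: 24.29×2256 = 54798
  condensed water 100 °C→T: 101.53(T − 100)
  water warms: 761.1×4.18×(T − 32.76) = 3181.4(T − 32.76)
3282.9 T = 54798 + 10153 + 104223 = 169174
T ≈ 51.53 °C — below 100 °C, confirming all the steam condensed.

T_f ≈ 51.5 °C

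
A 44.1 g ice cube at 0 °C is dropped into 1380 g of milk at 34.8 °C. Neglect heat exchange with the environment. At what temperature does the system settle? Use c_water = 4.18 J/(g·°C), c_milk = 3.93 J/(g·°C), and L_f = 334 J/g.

Energy conservation, ΣQ = 0:
latent heat to melt: 44.1×334 = 14729; meltwater 0→T: 44.1×4.18×T = 184.34 T; milk: 5423.4(T − 34.8)
5607.7 T = 188734 − 14729 = 174005
T ≈ 31.03 °C (positive, so assuming full melt was valid).

T_f ≈ 31.0 °C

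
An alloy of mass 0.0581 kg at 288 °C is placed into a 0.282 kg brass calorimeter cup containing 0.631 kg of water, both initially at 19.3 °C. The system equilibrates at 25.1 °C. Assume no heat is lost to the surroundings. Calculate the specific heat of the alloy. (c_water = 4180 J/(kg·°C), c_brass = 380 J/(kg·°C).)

c ≈ 1040 J/(kg·°C)

Heat gained plus heat lost sum to zero:
0.0581·c·(25.1 − 288) + 0.631·4180·(25.1 − 19.3) + 0.282·380·(25.1 − 19.3) = 0
-15.27 c = -15919
c = -15919/-15.27 ≈ 1042 J/(kg·°C)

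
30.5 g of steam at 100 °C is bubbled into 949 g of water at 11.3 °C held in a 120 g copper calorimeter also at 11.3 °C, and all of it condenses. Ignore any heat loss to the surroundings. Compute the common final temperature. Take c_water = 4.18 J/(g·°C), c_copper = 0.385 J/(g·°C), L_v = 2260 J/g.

Setting the total heat transfer to zero:
steam→water at 100 °C releases m L_v = 30.5·2260 = 68930; condensed water 100 °C→T: 127.49(T − 100); water warms: 949·4.18·(T − 11.3) = 3966.8(T − 11.3); copper cup: 120·0.385·(T − 11.3) = 46.2(T − 11.3)
4140.5 T = 68930 + 12749 + 45347 = 127026
T ≈ 30.68 °C — below 100 °C, confirming all the steam condensed.

T_f ≈ 30.7 °C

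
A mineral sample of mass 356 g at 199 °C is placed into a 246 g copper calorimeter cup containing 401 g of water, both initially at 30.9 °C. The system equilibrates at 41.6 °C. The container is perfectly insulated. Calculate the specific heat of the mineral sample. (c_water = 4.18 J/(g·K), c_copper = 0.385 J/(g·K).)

c ≈ 0.338 J/(g·K)

Heat gained plus heat lost sum to zero:
356·c·(41.6 − 199) + 401·4.18·(41.6 − 30.9) + 246·0.385·(41.6 − 30.9) = 0
-56034 c = -18949
c = -18949/-56034 ≈ 0.3382 J/(g·K)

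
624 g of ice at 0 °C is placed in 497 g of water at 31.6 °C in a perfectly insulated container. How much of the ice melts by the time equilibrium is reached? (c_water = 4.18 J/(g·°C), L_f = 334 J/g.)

m_melted ≈ 197 g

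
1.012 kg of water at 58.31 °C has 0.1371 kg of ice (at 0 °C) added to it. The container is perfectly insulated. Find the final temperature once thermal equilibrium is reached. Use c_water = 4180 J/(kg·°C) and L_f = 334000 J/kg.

Energy balance with sensible and latent terms:
latent heat to melt: 0.1371·334000 = 45791; meltwater 0→T: 0.1371·4180·T = 573.08 T; water: 4230.2(T − 58.31)
4803.2 T = 246661 − 45791 = 200869
T ≈ 41.82 °C. Since T > 0 °C, the all-ice-melts assumption holds.

T_f ≈ 41.8 °C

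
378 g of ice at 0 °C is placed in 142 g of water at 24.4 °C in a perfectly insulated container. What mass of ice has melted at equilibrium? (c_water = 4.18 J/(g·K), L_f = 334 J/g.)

m_melted ≈ 43.4 g

Cooling the water to 0 °C releases 142·4.18·24.4 = 14483 J.
Melting all 378 g of ice would need 378·334 = 126252 J.
That's not enough to melt it all — equilibrium is at 0 °C with ice remaining.
Mass melted = 14483/334 ≈ 43.36 g.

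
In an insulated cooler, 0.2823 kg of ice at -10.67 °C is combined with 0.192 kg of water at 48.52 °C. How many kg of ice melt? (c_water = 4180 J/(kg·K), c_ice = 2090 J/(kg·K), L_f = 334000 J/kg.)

Water can give up m c ΔT = 0.192·4180·48.52 = 38940 J before reaching 0 °C.
Of that, 0.2823·2090·10.67 = 6295.4 J goes to bring the ice to 0 °C, leaving 32645 J.
Melting all 0.2823 kg of ice would need 0.2823·334000 = 94288 J.
That's not enough to melt it all — equilibrium is at 0 °C with ice remaining.
Mass melted = 32645/334000 ≈ 0.09774 kg.

m_melted ≈ 0.0977 kg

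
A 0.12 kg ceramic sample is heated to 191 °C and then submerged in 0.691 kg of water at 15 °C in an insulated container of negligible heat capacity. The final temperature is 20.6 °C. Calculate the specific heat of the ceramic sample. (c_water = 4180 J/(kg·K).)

m_s c (T_s − T_f) = m_water c_water (T_f − T_0):
0.12×c×(191 − 20.6) = 0.691×4180×(20.6 − 15)
20.45 c = 16175  ⇒  c ≈ 791 J/(kg·K)

c ≈ 791 J/(kg·K)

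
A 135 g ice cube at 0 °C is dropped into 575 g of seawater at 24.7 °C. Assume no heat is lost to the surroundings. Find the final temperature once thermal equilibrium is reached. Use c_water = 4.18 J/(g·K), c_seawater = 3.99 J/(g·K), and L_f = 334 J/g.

Taking heat into each body as positive, Σ m c ΔT = 0:
fusion: m_ice L_f = 135·334 = 45090
  meltwater 0→T: 135·4.18·T = 564.3 T
  seawater cools: 575·3.99·(T − 24.7) = 2294.2(T − 24.7)
2858.6 T = 56668 − 45090 = 11578
T ≈ 4.05 °C — above 0 °C, consistent with complete melting.

T_f ≈ 4.1 °C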